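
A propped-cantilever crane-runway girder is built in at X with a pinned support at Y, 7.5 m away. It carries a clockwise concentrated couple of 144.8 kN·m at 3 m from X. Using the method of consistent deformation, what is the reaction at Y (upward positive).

Choose R_Y as the redundant. The primary structure is the cantilever fixed at X.
Primary-structure tip deflection at Y by superposition:
  clockwise couple 144.8 at a = 3: M₀a(2L − a)/(2EI) = 2606/EI
Tip deflection under a unit load at Y: L³/(3EI) = 140.6/EI.
The prop prevents deflection at Y: R_Y = δ_0/δ_{YY} = 2606/140.6 = 18.53 kN.

R_Y = 18.53 kN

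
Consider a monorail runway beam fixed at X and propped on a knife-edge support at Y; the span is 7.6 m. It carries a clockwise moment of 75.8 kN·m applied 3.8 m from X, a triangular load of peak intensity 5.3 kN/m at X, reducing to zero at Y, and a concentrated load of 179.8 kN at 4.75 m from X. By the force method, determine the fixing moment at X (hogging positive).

Choose R_Y as the redundant. The primary structure is the cantilever fixed at X.
Free-end deflection of the primary structure under the applied loading (downward +):
  clockwise couple 75.8 at a = 3.8: M₀a(2L − a)/(2EI) = 1642/EI
  triangular load, peak 5.3 at the fixed end: w₀L⁴/(30EI) = 589.4/EI
  point load 179.8 at a = 4.75: Pa²(3L − a)/(6EI) = 12204/EI
  δ_0 = 14435/EI
Flexibility coefficient — unit upward force at Y: δ_{YY} = L³/(3EI) = 146.3/EI.
The prop prevents deflection at Y: R_Y = δ_0/δ_{YY} = 14435/146.3 = 98.65 kN.
Moment equilibrium about X: M_X = Σ(load moments about X) − R_Y·L = 980.9 − 98.65×7.6 = 231.1 kN·m.

M_X = 231.1 kN·m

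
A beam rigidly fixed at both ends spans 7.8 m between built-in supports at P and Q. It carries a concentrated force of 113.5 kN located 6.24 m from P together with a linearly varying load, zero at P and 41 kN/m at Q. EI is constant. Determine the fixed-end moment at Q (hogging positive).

M_Q = 238 kN·m

Release both end moments; the primary structure is a simply-supported span PQ with redundants M_P and M_Q.
End rotations of the released simple span under the applied load (×1/EI):
  at P: point load 113.5 at a = 6.24: Pab(L + b)/(6LEI) = 221/EI
  at Q: point load 113.5 at a = 6.24: Pab(L + a)/(6LEI) = 331.5/EI
  at P: triangular load, peak 41: 7w₀L³/(360EI) = 378.3/EI
  at Q: triangular load, peak 41: w₀L³/(45EI) = 432.4/EI
  θ_P0 = 599.3/EI,  θ_Q0 = 763.8/EI
Flexibility coefficients: a unit moment at one end gives L/(3EI) there and L/(6EI) at the far end, so f₁₁ = f₂₂ = 2.6/EI and f₁₂ = f₂₁ = 1.3/EI.
Compatibility — zero rotation at each built-in end:
  2.6 M_P + 1.3 M_Q = 599.3
  1.3 M_P + 2.6 M_Q = 763.8
Solving the pair gives M_P = 111.5 kN·m and M_Q = 238 kN·m (hogging).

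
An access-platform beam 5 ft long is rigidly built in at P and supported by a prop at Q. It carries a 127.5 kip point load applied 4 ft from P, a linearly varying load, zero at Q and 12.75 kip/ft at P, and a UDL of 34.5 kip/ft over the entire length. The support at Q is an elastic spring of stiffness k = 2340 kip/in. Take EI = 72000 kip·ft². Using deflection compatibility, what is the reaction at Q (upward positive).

R_Q = 151.5 kip

Remove the prop at Q; the released (primary) structure is a cantilever built in at P.
Deflection at Q on the released cantilever, summing each load's contribution:
  point load 127.5 at a = 4: Pa²(3L − a)/(6EI) = 3740/EI
  triangular load, peak 12.75 at the fixed end: w₀L⁴/(30EI) = 265.6/EI
  UDL 34.5: wL⁴/(8EI) = 2695/EI
  δ_0 = 6701/EI
Flexibility coefficient — unit upward force at Q: δ_{QQ} = L³/(3EI) = 41.67/EI.
With EI = 72000 kip·ft²: δ_0 = 0.093069 ft and δ_{QQ} = 0.000579 ft/kip.
Compatibility — the spring shortens by R_Q/k under the reaction it provides: δ_0 − R_Q·δ_{QQ} = R_Q/k. With 1/k = 1/(2340×12) ft/kip = 0.000036 ft/kip, R_Q = δ_0 / (δ_{QQ} + 1/k) = 0.093069 / (0.000579 + 0.000036) = 151.5 kip.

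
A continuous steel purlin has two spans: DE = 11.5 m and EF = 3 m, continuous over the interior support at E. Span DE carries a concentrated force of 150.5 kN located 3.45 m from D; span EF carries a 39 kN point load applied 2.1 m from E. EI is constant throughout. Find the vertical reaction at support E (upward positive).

R_E = 137 kN

Take M_E as the redundant. Released structure: two simple spans DE and EF with a hinge at E.
Rotations at E on the released spans (each span's end-slope, ×1/EI):
  span DE: point load 150.5 at a = 3.45: Pab(L + a)/(6LEI) = 905.6/EI
  span EF: point load 39 at a = 2.1: Pab(L + b)/(6LEI) = 15.97/EI
  relative rotation θ_0 = (905.6 + 15.97)/EI = 921.6/EI
A unit hogging moment at E produces rotation L₁/(3EI) + L₂/(3EI) = 4.833/EI.
Slope continuity at E: θ_0 = M_E·4.833/EI, so M_E = 921.6/4.833 = 190.7 kN·m (hogging).
Span DE, ΣM about D with M_E applied at E: R_E^{DE}·11.5 = 519.2 + 190.7, so R_E^{DE} = 61.73 kN and R_D = 150.5 − 61.73 = 88.77 kN.
Span EF, ΣM about F: R_E^{EF}·3 = 35.1 + 190.7, so R_E^{EF} = 75.26 kN and R_F = 39 − 75.26 = -36.26 kN.
R_E = 61.73 + 75.26 = 137 kN.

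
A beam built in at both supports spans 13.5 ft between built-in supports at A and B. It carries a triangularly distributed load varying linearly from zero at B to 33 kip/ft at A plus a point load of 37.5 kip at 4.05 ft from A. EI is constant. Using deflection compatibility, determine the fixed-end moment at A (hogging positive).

Release both end moments; the primary structure is a simply-supported span AB with redundants M_A and M_B.
End rotations of the released simple span under the applied load (×1/EI):
  at A: triangular load, peak 33: w₀L³/(45EI) = 1804/EI
  at B: triangular load, peak 33: 7w₀L³/(360EI) = 1579/EI
  at A: point load 37.5 at a = 4.05: Pab(L + b)/(6LEI) = 406.6/EI
  at B: point load 37.5 at a = 4.05: Pab(L + a)/(6LEI) = 311/EI
  θ_A0 = 2211/EI,  θ_B0 = 1890/EI
Flexibility coefficients: a unit moment at one end gives L/(3EI) there and L/(6EI) at the far end, so f₁₁ = f₂₂ = 4.5/EI and f₁₂ = f₂₁ = 2.25/EI.
Compatibility — zero rotation at each built-in end:
  4.5 M_A + 2.25 M_B = 2211
  2.25 M_A + 4.5 M_B = 1890
Solving the pair gives M_A = 375.1 kip·ft and M_B = 232.4 kip·ft (hogging).

M_A = 375.1 kip·ft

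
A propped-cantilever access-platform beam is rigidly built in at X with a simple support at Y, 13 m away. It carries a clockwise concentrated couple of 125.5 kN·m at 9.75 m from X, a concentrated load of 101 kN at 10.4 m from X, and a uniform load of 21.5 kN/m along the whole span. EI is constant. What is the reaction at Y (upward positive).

R_Y = 189.5 kN

Remove the prop at Y; the released (primary) structure is a cantilever built in at X.
Free-end deflection of the primary structure under the applied loading (downward +):
  clockwise couple 125.5 at a = 9.75: M₀a(2L − a)/(2EI) = 9942/EI
  point load 101 at a = 10.4: Pa²(3L − a)/(6EI) = 52072/EI
  UDL 21.5: wL⁴/(8EI) = 76758/EI
  δ_0 = 138771/EI
Tip deflection under a unit load at Y: L³/(3EI) = 732.3/EI.
Compatibility at Y: δ_0 − R_Y·δ_{YY} = 0, so R_Y = 138771/732.3 = 189.5 kN.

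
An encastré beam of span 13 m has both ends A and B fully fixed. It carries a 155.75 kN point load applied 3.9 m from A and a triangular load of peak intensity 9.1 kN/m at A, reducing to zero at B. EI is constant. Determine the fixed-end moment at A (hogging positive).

Take the two fixed-end moments M_A, M_B as redundants; the released structure is the simple span AB.
On the primary (simply-supported) span, the end slopes from the loading are:
  at A: point load 155.75 at a = 3.9: Pab(L + b)/(6LEI) = 1566/EI
  at B: point load 155.75 at a = 3.9: Pab(L + a)/(6LEI) = 1198/EI
  at A: triangular load, peak 9.1: w₀L³/(45EI) = 444.3/EI
  at B: triangular load, peak 9.1: 7w₀L³/(360EI) = 388.7/EI
  θ_A0 = 2010/EI,  θ_B0 = 1586/EI
Flexibility coefficients: a unit moment at one end gives L/(3EI) there and L/(6EI) at the far end, so f₁₁ = f₂₂ = 4.333/EI and f₁₂ = f₂₁ = 2.167/EI.
Compatibility — zero rotation at each built-in end:
  4.333 M_A + 2.167 M_B = 2010
  2.167 M_A + 4.333 M_B = 1586
Solving the pair gives M_A = 374.5 kN·m and M_B = 178.8 kN·m (hogging).

M_A = 374.5 kN·m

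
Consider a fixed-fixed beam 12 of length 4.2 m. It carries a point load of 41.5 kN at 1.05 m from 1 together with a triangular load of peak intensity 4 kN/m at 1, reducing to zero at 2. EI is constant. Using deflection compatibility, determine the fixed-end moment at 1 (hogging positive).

M_1 = 28.04 kN·m

Take the two fixed-end moments M_1, M_2 as redundants; the released structure is the simple span 12.
On the primary (simply-supported) span, the end slopes from the loading are:
  at 1: point load 41.5 at a = 1.05: Pab(L + b)/(6LEI) = 40.03/EI
  at 2: point load 41.5 at a = 1.05: Pab(L + a)/(6LEI) = 28.6/EI
  at 1: triangular load, peak 4: w₀L³/(45EI) = 6.586/EI
  at 2: triangular load, peak 4: 7w₀L³/(360EI) = 5.762/EI
  θ_10 = 46.62/EI,  θ_20 = 34.36/EI
Flexibility coefficients: a unit moment at one end gives L/(3EI) there and L/(6EI) at the far end, so f₁₁ = f₂₂ = 1.4/EI and f₁₂ = f₂₁ = 0.7/EI.
Compatibility — zero rotation at each built-in end:
  1.4 M_1 + 0.7 M_2 = 46.62
  0.7 M_1 + 1.4 M_2 = 34.36
Solving the pair gives M_1 = 28.04 kN·m and M_2 = 10.52 kN·m (hogging).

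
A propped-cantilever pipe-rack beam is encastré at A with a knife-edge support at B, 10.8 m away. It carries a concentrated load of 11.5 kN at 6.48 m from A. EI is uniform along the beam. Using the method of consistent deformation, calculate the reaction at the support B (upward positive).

Release the roller at B. Primary structure: cantilever fixed at A.
Primary-structure tip deflection at B by superposition:
  point load 11.5 at a = 6.48: Pa²(3L − a)/(6EI) = 2086/EI
Tip deflection under a unit load at B: L³/(3EI) = 419.9/EI.
Compatibility at B: δ_0 − R_B·δ_{BB} = 0, so R_B = 2086/419.9 = 4.968 kN.

R_B = 4.968 kN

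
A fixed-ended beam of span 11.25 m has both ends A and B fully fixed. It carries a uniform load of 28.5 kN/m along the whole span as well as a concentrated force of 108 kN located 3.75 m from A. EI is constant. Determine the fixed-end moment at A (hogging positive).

M_A = 480.6 kN·m

Release both end moments; the primary structure is a simply-supported span AB with redundants M_A and M_B.
Simple-span end rotations at A and B under the given loads:
  at A: UDL 28.5: wL³/(24EI) = 1691/EI
  at B: UDL 28.5: wL³/(24EI) = 1691/EI
  at A: point load 108 at a = 3.75: Pab(L + b)/(6LEI) = 843.8/EI
  at B: point load 108 at a = 3.75: Pab(L + a)/(6LEI) = 675/EI
  θ_A0 = 2535/EI,  θ_B0 = 2366/EI
Flexibility coefficients: a unit moment at one end gives L/(3EI) there and L/(6EI) at the far end, so f₁₁ = f₂₂ = 3.75/EI and f₁₂ = f₂₁ = 1.875/EI.
Compatibility — zero rotation at each built-in end:
  3.75 M_A + 1.875 M_B = 2535
  1.875 M_A + 3.75 M_B = 2366
Solving the pair gives M_A = 480.6 kN·m and M_B = 390.6 kN·m (hogging).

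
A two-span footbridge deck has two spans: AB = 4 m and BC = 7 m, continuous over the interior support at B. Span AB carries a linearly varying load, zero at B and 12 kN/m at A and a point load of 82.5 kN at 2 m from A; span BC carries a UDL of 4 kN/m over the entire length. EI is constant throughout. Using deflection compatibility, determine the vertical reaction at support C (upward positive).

Insert a hinge at B; M_B is the redundant, and each span becomes simply supported.
End slopes at the hinge B, treating each span as simply supported:
  span AB: triangular load, peak 12: 7w₀L³/(360EI) = 14.93/EI
  span AB: point load 82.5 at a = 2: Pab(L + a)/(6LEI) = 82.5/EI
  span BC: UDL 4: wL³/(24EI) = 57.17/EI
  relative rotation θ_0 = (97.43 + 57.17)/EI = 154.6/EI
A unit hogging moment at B produces rotation L₁/(3EI) + L₂/(3EI) = 3.667/EI.
Slope continuity at B: θ_0 = M_B·3.667/EI, so M_B = 154.6/3.667 = 42.16 kN·m (hogging).
Span BC, ΣM about C: R_B^{BC}·7 = 98 + 42.16, so R_B^{BC} = 20.02 kN and R_C = 28 − 20.02 = 7.977 kN.

R_C = 7.977 kN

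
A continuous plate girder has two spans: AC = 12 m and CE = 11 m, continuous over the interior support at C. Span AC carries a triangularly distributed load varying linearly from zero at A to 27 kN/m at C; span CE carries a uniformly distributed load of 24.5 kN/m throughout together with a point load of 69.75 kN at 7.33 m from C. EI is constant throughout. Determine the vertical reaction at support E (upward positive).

Insert a hinge at C; M_C is the redundant, and each span becomes simply supported.
Discontinuity in slope at C on the released structure — sum the simple-span end rotations:
  span AC: triangular load, peak 27: w₀L³/(45EI) = 1037/EI
  span CE: UDL 24.5: wL³/(24EI) = 1359/EI
  span CE: point load 69.75 at a = 7.33: Pab(L + b)/(6LEI) = 417.1/EI
  relative rotation θ_0 = (1037 + 1776)/EI = 2813/EI
A unit hogging moment at C produces rotation L₁/(3EI) + L₂/(3EI) = 7.667/EI.
Compatibility: M_C·(L₁+L₂)/(3EI) = θ_0, giving M_C = 366.9 kN·m (hogging).
Span CE, ΣM about E: R_C^{CE}·11 = 1738 + 366.9, so R_C^{CE} = 191.4 kN and R_E = 339.2 − 191.4 = 147.9 kN.

R_E = 147.9 kN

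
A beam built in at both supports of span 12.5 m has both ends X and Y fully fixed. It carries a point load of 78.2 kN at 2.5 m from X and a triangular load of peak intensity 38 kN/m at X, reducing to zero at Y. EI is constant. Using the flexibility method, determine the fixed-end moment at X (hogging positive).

M_X = 422 kN·m

Release both end moments; the primary structure is a simply-supported span XY with redundants M_X and M_Y.
On the primary (simply-supported) span, the end slopes from the loading are:
  at X: point load 78.2 at a = 2.5: Pab(L + b)/(6LEI) = 586.5/EI
  at Y: point load 78.2 at a = 2.5: Pab(L + a)/(6LEI) = 391/EI
  at X: triangular load, peak 38: w₀L³/(45EI) = 1649/EI
  at Y: triangular load, peak 38: 7w₀L³/(360EI) = 1443/EI
  θ_X0 = 2236/EI,  θ_Y0 = 1834/EI
Flexibility coefficients: a unit moment at one end gives L/(3EI) there and L/(6EI) at the far end, so f₁₁ = f₂₂ = 4.167/EI and f₁₂ = f₂₁ = 2.083/EI.
Compatibility — zero rotation at each built-in end:
  4.167 M_X + 2.083 M_Y = 2236
  2.083 M_X + 4.167 M_Y = 1834
Solving the pair gives M_X = 422 kN·m and M_Y = 229.2 kN·m (hogging).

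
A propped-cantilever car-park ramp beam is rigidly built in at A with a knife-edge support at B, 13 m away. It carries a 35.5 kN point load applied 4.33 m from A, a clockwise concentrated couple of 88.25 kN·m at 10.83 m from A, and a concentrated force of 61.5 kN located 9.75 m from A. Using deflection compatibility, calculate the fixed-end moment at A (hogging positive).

M_A = 138.7 kN·m

Release the roller at B. Primary structure: cantilever fixed at A.
Free-end deflection of the primary structure under the applied loading (downward +):
  point load 35.5 at a = 4.33: Pa²(3L − a)/(6EI) = 3846/EI
  clockwise couple 88.25 at a = 10.83: M₀a(2L − a)/(2EI) = 7249/EI
  point load 61.5 at a = 9.75: Pa²(3L − a)/(6EI) = 28501/EI
  δ_0 = 39596/EI
Tip deflection under a unit load at B: L³/(3EI) = 732.3/EI.
The prop prevents deflection at B: R_B = δ_0/δ_{BB} = 39596/732.3 = 54.07 kN.
Moment equilibrium about A: M_A = Σ(load moments about A) − R_B·L = 841.6 − 54.07×13 = 138.7 kN·m.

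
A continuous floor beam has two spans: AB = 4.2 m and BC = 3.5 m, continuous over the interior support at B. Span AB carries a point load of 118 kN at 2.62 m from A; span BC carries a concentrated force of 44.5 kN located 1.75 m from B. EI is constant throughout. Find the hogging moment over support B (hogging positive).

M_B = 64.78 kN·m

Take M_B as the redundant. Released structure: two simple spans AB and BC with a hinge at B.
Discontinuity in slope at B on the released structure — sum the simple-span end rotations:
  span AB: point load 118 at a = 2.62: Pab(L + a)/(6LEI) = 132.2/EI
  span BC: point load 44.5 at a = 1.75: Pab(L + b)/(6LEI) = 34.07/EI
  relative rotation θ_0 = (132.2 + 34.07)/EI = 166.3/EI
A unit hogging moment at B produces rotation L₁/(3EI) + L₂/(3EI) = 2.567/EI.
Compatibility: M_B·(L₁+L₂)/(3EI) = θ_0, giving M_B = 64.78 kN·m (hogging).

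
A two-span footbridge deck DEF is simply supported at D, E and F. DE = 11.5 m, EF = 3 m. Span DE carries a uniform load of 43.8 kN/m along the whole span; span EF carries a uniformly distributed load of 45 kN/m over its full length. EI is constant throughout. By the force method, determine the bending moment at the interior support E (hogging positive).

Insert a hinge at E; M_E is the redundant, and each span becomes simply supported.
Rotations at E on the released spans (each span's end-slope, ×1/EI):
  span DE: UDL 43.8: wL³/(24EI) = 2776/EI
  span EF: UDL 45: wL³/(24EI) = 50.62/EI
  relative rotation θ_0 = (2776 + 50.62)/EI = 2826/EI
A unit hogging moment at E produces rotation L₁/(3EI) + L₂/(3EI) = 4.833/EI.
Slope continuity at E: θ_0 = M_E·4.833/EI, so M_E = 2826/4.833 = 584.7 kN·m (hogging).

M_E = 584.7 kN·m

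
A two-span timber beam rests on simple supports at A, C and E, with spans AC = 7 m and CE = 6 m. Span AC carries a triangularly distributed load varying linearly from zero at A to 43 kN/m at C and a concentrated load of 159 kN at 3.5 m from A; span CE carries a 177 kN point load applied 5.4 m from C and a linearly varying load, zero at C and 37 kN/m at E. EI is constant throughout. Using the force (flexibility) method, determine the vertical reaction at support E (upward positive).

Take M_C as the redundant. Released structure: two simple spans AC and CE with a hinge at C.
Discontinuity in slope at C on the released structure — sum the simple-span end rotations:
  span AC: triangular load, peak 43: w₀L³/(45EI) = 327.8/EI
  span AC: point load 159 at a = 3.5: Pab(L + a)/(6LEI) = 486.9/EI
  span CE: point load 177 at a = 5.4: Pab(L + b)/(6LEI) = 105.1/EI
  span CE: triangular load, peak 37: 7w₀L³/(360EI) = 155.4/EI
  relative rotation θ_0 = (814.7 + 260.5)/EI = 1075/EI
A unit hogging moment at C produces rotation L₁/(3EI) + L₂/(3EI) = 4.333/EI.
Slope continuity at C: θ_0 = M_C·4.333/EI, so M_C = 1075/4.333 = 248.1 kN·m (hogging).
Span CE, ΣM about E: R_C^{CE}·6 = 328.2 + 248.1, so R_C^{CE} = 96.06 kN and R_E = 288 − 96.06 = 191.9 kN.

R_E = 191.9 kN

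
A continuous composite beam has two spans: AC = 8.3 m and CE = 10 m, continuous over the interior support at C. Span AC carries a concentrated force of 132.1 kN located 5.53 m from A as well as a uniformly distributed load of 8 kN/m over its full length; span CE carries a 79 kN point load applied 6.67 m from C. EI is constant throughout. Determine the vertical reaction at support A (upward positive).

R_A = 54.72 kN

Insert a hinge at C; M_C is the redundant, and each span becomes simply supported.
Rotations at C on the released spans (each span's end-slope, ×1/EI):
  span AC: point load 132.1 at a = 5.53: Pab(L + a)/(6LEI) = 562/EI
  span AC: UDL 8: wL³/(24EI) = 190.6/EI
  span CE: point load 79 at a = 6.67: Pab(L + b)/(6LEI) = 389.8/EI
  relative rotation θ_0 = (752.5 + 389.8)/EI = 1142/EI
A unit hogging moment at C produces rotation L₁/(3EI) + L₂/(3EI) = 6.1/EI.
Slope continuity at C: θ_0 = M_C·6.1/EI, so M_C = 1142/6.1 = 187.3 kN·m (hogging).
Span AC, ΣM about A with M_C applied at C: R_C^{AC}·8.3 = 1006 + 187.3, so R_C^{AC} = 143.8 kN and R_A = 198.5 − 143.8 = 54.72 kN.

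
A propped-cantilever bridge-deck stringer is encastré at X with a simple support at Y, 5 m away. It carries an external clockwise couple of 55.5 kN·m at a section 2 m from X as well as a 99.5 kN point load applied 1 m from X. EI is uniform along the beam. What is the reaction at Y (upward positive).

Take the reaction at Y as the redundant and release it; the primary structure is a cantilever fixed at X.
Downward deflection at the released point Y due to the loads:
  clockwise couple 55.5 at a = 2: M₀a(2L − a)/(2EI) = 444/EI
  point load 99.5 at a = 1: Pa²(3L − a)/(6EI) = 232.2/EI
  δ_0 = 676.2/EI
Flexibility coefficient — unit upward force at Y: δ_{YY} = L³/(3EI) = 41.67/EI.
Compatibility at Y: δ_0 − R_Y·δ_{YY} = 0, so R_Y = 676.2/41.67 = 16.23 kN.

R_Y = 16.23 kN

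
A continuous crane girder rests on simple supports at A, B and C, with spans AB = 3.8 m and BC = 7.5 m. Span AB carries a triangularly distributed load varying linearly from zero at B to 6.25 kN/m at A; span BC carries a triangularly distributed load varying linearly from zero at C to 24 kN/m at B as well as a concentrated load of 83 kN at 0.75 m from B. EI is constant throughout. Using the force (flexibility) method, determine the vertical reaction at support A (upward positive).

R_A = -17.57 kN

Take M_B as the redundant. Released structure: two simple spans AB and BC with a hinge at B.
Discontinuity in slope at B on the released structure — sum the simple-span end rotations:
  span AB: triangular load, peak 6.25: 7w₀L³/(360EI) = 6.668/EI
  span BC: triangular load, peak 24: w₀L³/(45EI) = 225/EI
  span BC: point load 83 at a = 0.75: Pab(L + b)/(6LEI) = 133.1/EI
  relative rotation θ_0 = (6.668 + 358.1)/EI = 364.7/EI
A unit hogging moment at B produces rotation L₁/(3EI) + L₂/(3EI) = 3.767/EI.
Slope continuity at B: θ_0 = M_B·3.767/EI, so M_B = 364.7/3.767 = 96.83 kN·m (hogging).
Span AB, ΣM about A with M_B applied at B: R_B^{AB}·3.8 = 15.04 + 96.83, so R_B^{AB} = 29.44 kN and R_A = 11.88 − 29.44 = -17.57 kN.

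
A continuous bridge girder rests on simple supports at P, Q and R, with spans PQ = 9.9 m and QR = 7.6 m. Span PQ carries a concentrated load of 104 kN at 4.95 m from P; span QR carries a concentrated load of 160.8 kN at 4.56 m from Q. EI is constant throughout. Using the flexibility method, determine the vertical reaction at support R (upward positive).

R_R = 70.38 kN

Release continuity at Q by inserting a hinge; the redundant is the internal moment M_Q. The primary structure is two simply-supported spans PQ and QR.
Rotations at Q on the released spans (each span's end-slope, ×1/EI):
  span PQ: point load 104 at a = 4.95: Pab(L + a)/(6LEI) = 637.1/EI
  span QR: point load 160.8 at a = 4.56: Pab(L + b)/(6LEI) = 520.1/EI
  relative rotation θ_0 = (637.1 + 520.1)/EI = 1157/EI
A unit hogging moment at Q produces rotation L₁/(3EI) + L₂/(3EI) = 5.833/EI.
Slope continuity at Q: θ_0 = M_Q·5.833/EI, so M_Q = 1157/5.833 = 198.4 kN·m (hogging).
Span QR, ΣM about R: R_Q^{QR}·7.6 = 488.8 + 198.4, so R_Q^{QR} = 90.42 kN and R_R = 160.8 − 90.42 = 70.38 kN.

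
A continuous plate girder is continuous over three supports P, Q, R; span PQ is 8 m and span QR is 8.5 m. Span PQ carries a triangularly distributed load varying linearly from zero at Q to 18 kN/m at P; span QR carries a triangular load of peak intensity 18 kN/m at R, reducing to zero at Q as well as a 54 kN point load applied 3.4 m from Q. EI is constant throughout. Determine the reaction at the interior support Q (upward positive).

R_Q = 110.3 kN

Insert a hinge at Q; M_Q is the redundant, and each span becomes simply supported.
End slopes at the hinge Q, treating each span as simply supported:
  span PQ: triangular load, peak 18: 7w₀L³/(360EI) = 179.2/EI
  span QR: triangular load, peak 18: 7w₀L³/(360EI) = 214.9/EI
  span QR: point load 54 at a = 3.4: Pab(L + b)/(6LEI) = 249.7/EI
  relative rotation θ_0 = (179.2 + 464.6)/EI = 643.8/EI
A unit hogging moment at Q produces rotation L₁/(3EI) + L₂/(3EI) = 5.5/EI.
Slope continuity at Q: θ_0 = M_Q·5.5/EI, so M_Q = 643.8/5.5 = 117.1 kN·m (hogging).
Span PQ, ΣM about P with M_Q applied at Q: R_Q^{PQ}·8 = 192 + 117.1, so R_Q^{PQ} = 38.63 kN and R_P = 72 − 38.63 = 33.37 kN.
Span QR, ΣM about R: R_Q^{QR}·8.5 = 492.1 + 117.1, so R_Q^{QR} = 71.67 kN and R_R = 130.5 − 71.67 = 58.83 kN.
R_Q = 38.63 + 71.67 = 110.3 kN.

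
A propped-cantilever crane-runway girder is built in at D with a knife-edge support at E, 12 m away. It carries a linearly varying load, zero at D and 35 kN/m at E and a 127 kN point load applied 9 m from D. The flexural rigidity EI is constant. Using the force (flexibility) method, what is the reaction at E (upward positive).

Release the roller at E. Primary structure: cantilever fixed at D.
Free-end deflection of the primary structure under the applied loading (downward +):
  triangular load, peak 35 at the free end: 11w₀L⁴/(120EI) = 66528/EI
  point load 127 at a = 9: Pa²(3L − a)/(6EI) = 46292/EI
  δ_0 = 112820/EI
Tip deflection under a unit load at E: L³/(3EI) = 576/EI.
Compatibility at E: δ_0 − R_E·δ_{EE} = 0, so R_E = 112820/576 = 195.9 kN.

R_E = 195.9 kN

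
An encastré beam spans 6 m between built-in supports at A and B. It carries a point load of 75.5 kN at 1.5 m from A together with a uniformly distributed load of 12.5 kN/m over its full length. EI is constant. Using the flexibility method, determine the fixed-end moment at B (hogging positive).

M_B = 58.73 kN·m

Release both end moments; the primary structure is a simply-supported span AB with redundants M_A and M_B.
Simple-span end rotations at A and B under the given loads:
  at A: point load 75.5 at a = 1.5: Pab(L + b)/(6LEI) = 148.6/EI
  at B: point load 75.5 at a = 1.5: Pab(L + a)/(6LEI) = 106.2/EI
  at A: UDL 12.5: wL³/(24EI) = 112.5/EI
  at B: UDL 12.5: wL³/(24EI) = 112.5/EI
  θ_A0 = 261.1/EI,  θ_B0 = 218.7/EI
Flexibility coefficients: a unit moment at one end gives L/(3EI) there and L/(6EI) at the far end, so f₁₁ = f₂₂ = 2/EI and f₁₂ = f₂₁ = 1/EI.
Compatibility — zero rotation at each built-in end:
  2 M_A + 1 M_B = 261.1
  1 M_A + 2 M_B = 218.7
Solving the pair gives M_A = 101.2 kN·m and M_B = 58.73 kN·m (hogging).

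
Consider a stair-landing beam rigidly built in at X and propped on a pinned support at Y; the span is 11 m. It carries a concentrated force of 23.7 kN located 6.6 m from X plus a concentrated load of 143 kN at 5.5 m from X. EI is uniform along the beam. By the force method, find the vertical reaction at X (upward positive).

R_X = 111.8 kN

Remove the prop at Y; the released (primary) structure is a cantilever built in at X.
Free-end deflection of the primary structure under the applied loading (downward +):
  point load 23.7 at a = 6.6: Pa²(3L − a)/(6EI) = 4542/EI
  point load 143 at a = 5.5: Pa²(3L − a)/(6EI) = 19826/EI
  δ_0 = 24369/EI
Tip deflection under a unit load at Y: L³/(3EI) = 443.7/EI.
The prop prevents deflection at Y: R_Y = δ_0/δ_{YY} = 24369/443.7 = 54.93 kN.
Vertical equilibrium: R_X = ΣP − R_Y = 166.7 − 54.93 = 111.8 kN.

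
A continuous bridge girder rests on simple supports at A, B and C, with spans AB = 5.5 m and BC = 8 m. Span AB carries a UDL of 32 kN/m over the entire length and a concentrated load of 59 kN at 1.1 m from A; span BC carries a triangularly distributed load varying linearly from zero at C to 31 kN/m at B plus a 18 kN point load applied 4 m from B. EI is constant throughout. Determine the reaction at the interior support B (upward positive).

Take M_B as the redundant. Released structure: two simple spans AB and BC with a hinge at B.
Discontinuity in slope at B on the released structure — sum the simple-span end rotations:
  span AB: UDL 32: wL³/(24EI) = 221.8/EI
  span AB: point load 59 at a = 1.1: Pab(L + a)/(6LEI) = 57.11/EI
  span BC: triangular load, peak 31: w₀L³/(45EI) = 352.7/EI
  span BC: point load 18 at a = 4: Pab(L + b)/(6LEI) = 72/EI
  relative rotation θ_0 = (278.9 + 424.7)/EI = 703.7/EI
A unit hogging moment at B produces rotation L₁/(3EI) + L₂/(3EI) = 4.5/EI.
Slope continuity at B: θ_0 = M_B·4.5/EI, so M_B = 703.7/4.5 = 156.4 kN·m (hogging).
Span AB, ΣM about A with M_B applied at B: R_B^{AB}·5.5 = 548.9 + 156.4, so R_B^{AB} = 128.2 kN and R_A = 235 − 128.2 = 106.8 kN.
Span BC, ΣM about C: R_B^{BC}·8 = 733.3 + 156.4, so R_B^{BC} = 111.2 kN and R_C = 142 − 111.2 = 30.79 kN.
R_B = 128.2 + 111.2 = 239.4 kN.

R_B = 239.4 kN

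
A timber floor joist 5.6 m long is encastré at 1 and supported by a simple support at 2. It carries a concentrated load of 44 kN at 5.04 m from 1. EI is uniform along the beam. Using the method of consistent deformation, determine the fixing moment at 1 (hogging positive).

Take the reaction at 2 as the redundant and release it; the primary structure is a cantilever fixed at 1.
Downward deflection at the released point 2 due to the loads:
  point load 44 at a = 5.04: Pa²(3L − a)/(6EI) = 2191/EI
Flexibility coefficient — unit upward force at 2: δ_{22} = L³/(3EI) = 58.54/EI.
Compatibility at 2: δ_0 − R_2·δ_{22} = 0, so R_2 = 2191/58.54 = 37.42 kN.
Moment equilibrium about 1: M_1 = Σ(load moments about 1) − R_2·L = 221.8 − 37.42×5.6 = 12.2 kN·m.

M_1 = 12.2 kN·m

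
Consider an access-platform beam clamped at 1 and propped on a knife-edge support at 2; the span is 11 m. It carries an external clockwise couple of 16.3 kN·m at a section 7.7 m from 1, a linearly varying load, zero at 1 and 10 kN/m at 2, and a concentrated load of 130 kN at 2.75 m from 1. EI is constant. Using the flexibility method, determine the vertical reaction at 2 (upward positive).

R_2 = 43.44 kN

Take the reaction at 2 as the redundant and release it; the primary structure is a cantilever fixed at 1.
Primary-structure tip deflection at 2 by superposition:
  clockwise couple 16.3 at a = 7.7: M₀a(2L − a)/(2EI) = 897.4/EI
  triangular load, peak 10 at the free end: 11w₀L⁴/(120EI) = 13421/EI
  point load 130 at a = 2.75: Pa²(3L − a)/(6EI) = 4957/EI
  δ_0 = 19275/EI
Flexibility coefficient — unit upward force at 2: δ_{22} = L³/(3EI) = 443.7/EI.
Compatibility at 2: δ_0 − R_2·δ_{22} = 0, so R_2 = 19275/443.7 = 43.44 kN.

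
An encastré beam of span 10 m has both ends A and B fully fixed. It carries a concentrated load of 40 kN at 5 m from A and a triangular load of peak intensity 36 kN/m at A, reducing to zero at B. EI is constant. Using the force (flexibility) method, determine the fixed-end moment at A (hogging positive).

M_A = 230 kN·m

Release both end moments; the primary structure is a simply-supported span AB with redundants M_A and M_B.
On the primary (simply-supported) span, the end slopes from the loading are:
  at A: point load 40 at a = 5: Pab(L + b)/(6LEI) = 250/EI
  at B: point load 40 at a = 5: Pab(L + a)/(6LEI) = 250/EI
  at A: triangular load, peak 36: w₀L³/(45EI) = 800/EI
  at B: triangular load, peak 36: 7w₀L³/(360EI) = 700/EI
  θ_A0 = 1050/EI,  θ_B0 = 950/EI
Flexibility coefficients: a unit moment at one end gives L/(3EI) there and L/(6EI) at the far end, so f₁₁ = f₂₂ = 3.333/EI and f₁₂ = f₂₁ = 1.667/EI.
Compatibility — zero rotation at each built-in end:
  3.333 M_A + 1.667 M_B = 1050
  1.667 M_A + 3.333 M_B = 950
Solving the pair gives M_A = 230 kN·m and M_B = 170 kN·m (hogging).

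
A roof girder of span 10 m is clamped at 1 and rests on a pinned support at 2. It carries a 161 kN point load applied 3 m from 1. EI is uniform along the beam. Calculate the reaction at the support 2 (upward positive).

Choose R_2 as the redundant. The primary structure is the cantilever fixed at 1.
Downward deflection at the released point 2 due to the loads:
  point load 161 at a = 3: Pa²(3L − a)/(6EI) = 6520/EI
Tip deflection under a unit load at 2: L³/(3EI) = 333.3/EI.
The prop prevents deflection at 2: R_2 = δ_0/δ_{22} = 6520/333.3 = 19.56 kN.

R_2 = 19.56 kN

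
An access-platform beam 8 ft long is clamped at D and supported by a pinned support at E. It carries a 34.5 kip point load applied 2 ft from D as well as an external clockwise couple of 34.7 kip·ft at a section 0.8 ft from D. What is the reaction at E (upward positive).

Release the roller at E. Primary structure: cantilever fixed at D.
Deflection at E on the released cantilever, summing each load's contribution:
  point load 34.5 at a = 2: Pa²(3L − a)/(6EI) = 506/EI
  clockwise couple 34.7 at a = 0.8: M₀a(2L − a)/(2EI) = 211/EI
  δ_0 = 717/EI
Tip deflection under a unit load at E: L³/(3EI) = 170.7/EI.
Compatibility at E: δ_0 − R_E·δ_{EE} = 0, so R_E = 717/170.7 = 4.201 kip.

R_E = 4.201 kip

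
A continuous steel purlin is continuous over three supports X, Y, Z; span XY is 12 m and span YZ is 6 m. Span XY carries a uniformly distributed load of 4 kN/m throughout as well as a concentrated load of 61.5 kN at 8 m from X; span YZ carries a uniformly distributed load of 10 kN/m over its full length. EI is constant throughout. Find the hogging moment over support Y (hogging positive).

Take M_Y as the redundant. Released structure: two simple spans XY and YZ with a hinge at Y.
Rotations at Y on the released spans (each span's end-slope, ×1/EI):
  span XY: UDL 4: wL³/(24EI) = 288/EI
  span XY: point load 61.5 at a = 8: Pab(L + a)/(6LEI) = 546.7/EI
  span YZ: UDL 10: wL³/(24EI) = 90/EI
  relative rotation θ_0 = (834.7 + 90)/EI = 924.7/EI
A unit hogging moment at Y produces rotation L₁/(3EI) + L₂/(3EI) = 6/EI.
Slope continuity at Y: θ_0 = M_Y·6/EI, so M_Y = 924.7/6 = 154.1 kN·m (hogging).

M_Y = 154.1 kN·m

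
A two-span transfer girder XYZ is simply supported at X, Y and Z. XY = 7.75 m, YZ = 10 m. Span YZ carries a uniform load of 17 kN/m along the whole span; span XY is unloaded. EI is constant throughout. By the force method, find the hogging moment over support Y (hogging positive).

M_Y = 119.7 kN·m

Release continuity at Y by inserting a hinge; the redundant is the internal moment M_Y. The primary structure is two simply-supported spans XY and YZ.
Discontinuity in slope at Y on the released structure — sum the simple-span end rotations:
  span YZ: UDL 17: wL³/(24EI) = 708.3/EI
  relative rotation θ_0 = (0 + 708.3)/EI = 708.3/EI
A unit hogging moment at Y produces rotation L₁/(3EI) + L₂/(3EI) = 5.917/EI.
Slope continuity at Y: θ_0 = M_Y·5.917/EI, so M_Y = 708.3/5.917 = 119.7 kN·m (hogging).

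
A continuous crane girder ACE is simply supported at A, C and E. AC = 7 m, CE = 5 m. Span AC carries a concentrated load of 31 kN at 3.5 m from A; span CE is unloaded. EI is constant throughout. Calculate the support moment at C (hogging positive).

M_C = 23.73 kN·m

Take M_C as the redundant. Released structure: two simple spans AC and CE with a hinge at C.
Discontinuity in slope at C on the released structure — sum the simple-span end rotations:
  span AC: point load 31 at a = 3.5: Pab(L + a)/(6LEI) = 94.94/EI
  relative rotation θ_0 = (94.94 + 0)/EI = 94.94/EI
A unit hogging moment at C produces rotation L₁/(3EI) + L₂/(3EI) = 4/EI.
Compatibility: M_C·(L₁+L₂)/(3EI) = θ_0, giving M_C = 23.73 kN·m (hogging).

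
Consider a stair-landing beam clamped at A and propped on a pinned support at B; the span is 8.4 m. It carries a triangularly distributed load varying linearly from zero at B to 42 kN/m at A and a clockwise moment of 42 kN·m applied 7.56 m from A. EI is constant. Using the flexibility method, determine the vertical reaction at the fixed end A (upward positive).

R_A = 133.7 kN

Take the reaction at B as the redundant and release it; the primary structure is a cantilever fixed at A.
Primary-structure tip deflection at B by superposition:
  triangular load, peak 42 at the fixed end: w₀L⁴/(30EI) = 6970/EI
  clockwise couple 42 at a = 7.56: M₀a(2L − a)/(2EI) = 1467/EI
  δ_0 = 8437/EI
Flexibility coefficient — unit upward force at B: δ_{BB} = L³/(3EI) = 197.6/EI.
Compatibility at B: δ_0 − R_B·δ_{BB} = 0, so R_B = 8437/197.6 = 42.7 kN.
Vertical equilibrium: R_A = ΣP − R_B = 176.4 − 42.7 = 133.7 kN.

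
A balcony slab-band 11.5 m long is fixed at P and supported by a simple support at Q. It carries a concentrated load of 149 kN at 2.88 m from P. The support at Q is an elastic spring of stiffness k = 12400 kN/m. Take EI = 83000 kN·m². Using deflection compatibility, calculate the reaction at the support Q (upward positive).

Remove the prop at Q; the released (primary) structure is a cantilever built in at P.
Free-end deflection of the primary structure under the applied loading (downward +):
  point load 149 at a = 2.88: Pa²(3L − a)/(6EI) = 6513/EI
Tip deflection under a unit load at Q: L³/(3EI) = 507/EI.
With EI = 83000 kN·m²: δ_0 = 0.07847 m and δ_{QQ} = 0.006108 m/kN.
Compatibility — the spring shortens by R_Q/k under the reaction it provides: δ_0 − R_Q·δ_{QQ} = R_Q/k. With 1/k = 0.000081 m/kN, R_Q = δ_0 / (δ_{QQ} + 1/k) = 0.07847 / (0.006108 + 0.000081) = 12.68 kN.

R_Q = 12.68 kN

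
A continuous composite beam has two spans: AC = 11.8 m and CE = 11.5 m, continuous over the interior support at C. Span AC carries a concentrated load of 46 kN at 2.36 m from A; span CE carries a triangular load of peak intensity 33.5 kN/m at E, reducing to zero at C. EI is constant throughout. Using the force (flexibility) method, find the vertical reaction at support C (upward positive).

R_C = 99.84 kN

Take M_C as the redundant. Released structure: two simple spans AC and CE with a hinge at C.
Discontinuity in slope at C on the released structure — sum the simple-span end rotations:
  span AC: point load 46 at a = 2.36: Pab(L + a)/(6LEI) = 205/EI
  span CE: triangular load, peak 33.5: 7w₀L³/(360EI) = 990.7/EI
  relative rotation θ_0 = (205 + 990.7)/EI = 1196/EI
A unit hogging moment at C produces rotation L₁/(3EI) + L₂/(3EI) = 7.767/EI.
Slope continuity at C: θ_0 = M_C·7.767/EI, so M_C = 1196/7.767 = 153.9 kN·m (hogging).
Span AC, ΣM about A with M_C applied at C: R_C^{AC}·11.8 = 108.6 + 153.9, so R_C^{AC} = 22.25 kN and R_A = 46 − 22.25 = 23.75 kN.
Span CE, ΣM about E: R_C^{CE}·11.5 = 738.4 + 153.9, so R_C^{CE} = 77.59 kN and R_E = 192.6 − 77.59 = 115 kN.
R_C = 22.25 + 77.59 = 99.84 kN.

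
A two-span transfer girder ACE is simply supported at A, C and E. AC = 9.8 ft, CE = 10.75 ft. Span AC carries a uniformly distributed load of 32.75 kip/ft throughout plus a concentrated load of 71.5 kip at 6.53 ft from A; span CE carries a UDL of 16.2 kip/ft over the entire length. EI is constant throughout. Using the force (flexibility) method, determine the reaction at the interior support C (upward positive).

Take M_C as the redundant. Released structure: two simple spans AC and CE with a hinge at C.
Rotations at C on the released spans (each span's end-slope, ×1/EI):
  span AC: UDL 32.75: wL³/(24EI) = 1284/EI
  span AC: point load 71.5 at a = 6.53: Pab(L + a)/(6LEI) = 424/EI
  span CE: UDL 16.2: wL³/(24EI) = 838.6/EI
  relative rotation θ_0 = (1708 + 838.6)/EI = 2547/EI
A unit hogging moment at C produces rotation L₁/(3EI) + L₂/(3EI) = 6.85/EI.
Slope continuity at C: θ_0 = M_C·6.85/EI, so M_C = 2547/6.85 = 371.8 kip·ft (hogging).
Span AC, ΣM about A with M_C applied at C: R_C^{AC}·9.8 = 2040 + 371.8, so R_C^{AC} = 246.1 kip and R_A = 392.4 − 246.1 = 146.4 kip.
Span CE, ΣM about E: R_C^{CE}·10.75 = 936.1 + 371.8, so R_C^{CE} = 121.7 kip and R_E = 174.2 − 121.7 = 52.49 kip.
R_C = 246.1 + 121.7 = 367.7 kip.

R_C = 367.7 kip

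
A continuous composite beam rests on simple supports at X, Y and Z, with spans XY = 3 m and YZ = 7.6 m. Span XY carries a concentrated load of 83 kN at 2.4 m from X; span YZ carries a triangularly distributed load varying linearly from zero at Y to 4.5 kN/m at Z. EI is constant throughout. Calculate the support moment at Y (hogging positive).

M_Y = 21.02 kN·m

Release continuity at Y by inserting a hinge; the redundant is the internal moment M_Y. The primary structure is two simply-supported spans XY and YZ.
End slopes at the hinge Y, treating each span as simply supported:
  span XY: point load 83 at a = 2.4: Pab(L + a)/(6LEI) = 35.86/EI
  span YZ: triangular load, peak 4.5: 7w₀L³/(360EI) = 38.41/EI
  relative rotation θ_0 = (35.86 + 38.41)/EI = 74.27/EI
A unit hogging moment at Y produces rotation L₁/(3EI) + L₂/(3EI) = 3.533/EI.
Slope continuity at Y: θ_0 = M_Y·3.533/EI, so M_Y = 74.27/3.533 = 21.02 kN·m (hogging).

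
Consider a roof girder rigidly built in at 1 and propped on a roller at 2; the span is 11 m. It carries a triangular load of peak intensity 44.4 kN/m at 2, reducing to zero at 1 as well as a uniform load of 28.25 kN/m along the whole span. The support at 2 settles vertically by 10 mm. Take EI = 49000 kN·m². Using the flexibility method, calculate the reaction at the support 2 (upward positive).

Release the roller at 2. Primary structure: cantilever fixed at 1.
Primary-structure tip deflection at 2 by superposition:
  triangular load, peak 44.4 at the free end: 11w₀L⁴/(120EI) = 59589/EI
  UDL 28.25: wL⁴/(8EI) = 51701/EI
  δ_0 = 111290/EI
Flexibility coefficient — unit upward force at 2: δ_{22} = L³/(3EI) = 443.7/EI.
With EI = 49000 kN·m²: δ_0 = 2.2712 m and δ_{22} = 0.009054 m/kN.
Compatibility — the beam at 2 must follow the support down by 0.01 m: δ_0 − R_2·δ_{22} = 0.01, so R_2 = (2.2712 − 0.01)/0.009054 = 249.7 kN.

R_2 = 249.7 kN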